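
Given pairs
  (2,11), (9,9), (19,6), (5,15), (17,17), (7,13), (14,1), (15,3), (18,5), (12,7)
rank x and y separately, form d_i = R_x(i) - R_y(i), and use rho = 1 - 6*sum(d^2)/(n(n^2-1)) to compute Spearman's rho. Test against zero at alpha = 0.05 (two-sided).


Step 1: Rank x and y separately (midranks; no ties here).
rank(x): 2->1, 9->4, 19->10, 5->2, 17->8, 7->3, 14->6, 15->7, 18->9, 12->5
rank(y): 11->7, 9->6, 6->4, 15->9, 17->10, 13->8, 1->1, 3->2, 5->3, 7->5
Step 2: d_i = R_x(i) - R_y(i); compute d_i^2.
  (1-7)^2=36, (4-6)^2=4, (10-4)^2=36, (2-9)^2=49, (8-10)^2=4, (3-8)^2=25, (6-1)^2=25, (7-2)^2=25, (9-3)^2=36, (5-5)^2=0
sum(d^2) = 240.
Step 3: rho = 1 - 6*240 / (10*(10^2 - 1)) = 1 - 1440/990 = -0.454545.
Step 4: Under H0, t = rho * sqrt((n-2)/(1-rho^2)) = -1.4434 ~ t(8).
Step 5: Two-sided p-value from the t-distribution with 8 df = 0.186905.
Step 6: alpha = 0.05. fail to reject H0.

rho = -0.4545, p = 0.186905, fail to reject H0 at alpha = 0.05.


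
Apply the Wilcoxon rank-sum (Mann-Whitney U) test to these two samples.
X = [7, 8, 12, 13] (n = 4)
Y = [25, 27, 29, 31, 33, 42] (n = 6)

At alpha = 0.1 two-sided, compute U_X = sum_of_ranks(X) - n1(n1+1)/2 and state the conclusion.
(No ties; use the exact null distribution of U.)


Step 1: Combine and sort all 10 observations; assign midranks.
sorted (value, group): (7,X), (8,X), (12,X), (13,X), (25,Y), (27,Y), (29,Y), (31,Y), (33,Y), (42,Y)
ranks: 7->1, 8->2, 12->3, 13->4, 25->5, 27->6, 29->7, 31->8, 33->9, 42->10
Step 2: Rank sum for X: R1 = 1 + 2 + 3 + 4 = 10.
Step 3: U_X = R1 - n1(n1+1)/2 = 10 - 4*5/2 = 10 - 10 = 0.
       U_Y = n1*n2 - U_X = 24 - 0 = 24.
Step 4: No ties, so the exact null distribution of U (based on enumerating the C(10,4) = 210 equally likely rank assignments) gives the two-sided p-value.
Step 5: p-value = 0.009524; compare to alpha = 0.1. reject H0.

U_X = 0, p = 0.009524, reject H0 at alpha = 0.1.


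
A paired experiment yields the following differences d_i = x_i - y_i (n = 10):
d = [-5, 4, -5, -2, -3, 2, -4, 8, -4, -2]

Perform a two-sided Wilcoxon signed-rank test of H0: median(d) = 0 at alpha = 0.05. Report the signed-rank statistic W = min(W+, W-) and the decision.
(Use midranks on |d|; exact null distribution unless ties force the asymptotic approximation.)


Step 1: Drop any zero differences (none here) and take |d_i|.
|d| = [5, 4, 5, 2, 3, 2, 4, 8, 4, 2]
Step 2: Midrank |d_i| (ties get averaged ranks).
ranks: |5|->8.5, |4|->6, |5|->8.5, |2|->2, |3|->4, |2|->2, |4|->6, |8|->10, |4|->6, |2|->2
Step 3: Attach original signs; sum ranks with positive sign and with negative sign.
W+ = 6 + 2 + 10 = 18
W- = 8.5 + 8.5 + 2 + 4 + 6 + 6 + 2 = 37
(Check: W+ + W- = 55 should equal n(n+1)/2 = 55.)
Step 4: Test statistic W = min(W+, W-) = 18.
Step 5: Ties in |d|, so use the tie-corrected normal approximation.
        E[W] = n(n+1)/4 = 10*11/4 = 27.5.
        Tie groups: |d|=2 (t=3), |d|=4 (t=3), |d|=5 (t=2); sum(t^3 - t) = 54.
        Var[W] = n(n+1)(2n+1)/24 - sum(t^3-t)/48 = 2310/24 - 54/48 = 95.125.
        z = (W - E[W]) / sqrt(Var[W]) = (18 - 27.5) / 9.7532 = -0.9740.
        Two-sided p = 2*Phi(z) = 0.330037.
Step 6: alpha = 0.05. fail to reject H0.

W+ = 18, W- = 37, W = min = 18, p = 0.330037, fail to reject H0.


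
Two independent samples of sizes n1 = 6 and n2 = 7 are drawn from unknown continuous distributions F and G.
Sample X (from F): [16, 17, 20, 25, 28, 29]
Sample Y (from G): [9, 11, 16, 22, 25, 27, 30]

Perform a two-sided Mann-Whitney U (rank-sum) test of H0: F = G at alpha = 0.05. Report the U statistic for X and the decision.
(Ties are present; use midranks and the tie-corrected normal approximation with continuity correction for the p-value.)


Step 1: Combine and sort all 13 observations; assign midranks.
sorted (value, group): (9,Y), (11,Y), (16,X), (16,Y), (17,X), (20,X), (22,Y), (25,X), (25,Y), (27,Y), (28,X), (29,X), (30,Y)
ranks: 9->1, 11->2, 16->3.5, 16->3.5, 17->5, 20->6, 22->7, 25->8.5, 25->8.5, 27->10, 28->11, 29->12, 30->13
Step 2: Rank sum for X: R1 = 3.5 + 5 + 6 + 8.5 + 11 + 12 = 46.
Step 3: U_X = R1 - n1(n1+1)/2 = 46 - 6*7/2 = 46 - 21 = 25.
       U_Y = n1*n2 - U_X = 42 - 25 = 17.
Step 4: Ties are present, so use the tie-corrected normal approximation (with continuity correction) for the p-value.
Step 5: p-value = 0.616104; compare to alpha = 0.05. fail to reject H0.

U_X = 25, p = 0.616104, fail to reject H0 at alpha = 0.05.


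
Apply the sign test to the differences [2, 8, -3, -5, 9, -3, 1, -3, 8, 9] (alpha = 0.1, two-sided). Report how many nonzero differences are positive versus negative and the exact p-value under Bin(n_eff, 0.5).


Step 1: Discard zero differences. Original n = 10; n_eff = number of nonzero differences = 10.
Nonzero differences (with sign): +2, +8, -3, -5, +9, -3, +1, -3, +8, +9
Step 2: Count signs: positive = 6, negative = 4.
Step 3: Under H0: P(positive) = 0.5, so the number of positives S ~ Bin(10, 0.5).
Step 4: Two-sided exact p-value = sum of Bin(10,0.5) probabilities at or below the observed probability = 0.753906.
Step 5: alpha = 0.1. fail to reject H0.

n_eff = 10, pos = 6, neg = 4, p = 0.753906, fail to reject H0.


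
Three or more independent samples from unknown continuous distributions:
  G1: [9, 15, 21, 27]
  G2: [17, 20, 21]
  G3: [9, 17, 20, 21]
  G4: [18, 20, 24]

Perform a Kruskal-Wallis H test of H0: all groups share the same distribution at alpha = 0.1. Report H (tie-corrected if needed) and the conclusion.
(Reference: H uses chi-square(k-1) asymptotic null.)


Step 1: Combine all N = 14 observations and assign midranks.
sorted (value, group, rank): (9,G1,1.5), (9,G3,1.5), (15,G1,3), (17,G2,4.5), (17,G3,4.5), (18,G4,6), (20,G2,8), (20,G3,8), (20,G4,8), (21,G1,11), (21,G2,11), (21,G3,11), (24,G4,13), (27,G1,14)
Step 2: Sum ranks within each group.
R_1 = 29.5 (n_1 = 4)
R_2 = 23.5 (n_2 = 3)
R_3 = 25 (n_3 = 4)
R_4 = 27 (n_4 = 3)
Step 3: H = 12/(N(N+1)) * sum(R_i^2/n_i) - 3(N+1)
     = 12/(14*15) * (29.5^2/4 + 23.5^2/3 + 25^2/4 + 27^2/3) - 3*15
     = 0.057143 * 800.896 - 45
     = 0.765476.
Step 4: Ties present; correction factor C = 1 - 60/(14^3 - 14) = 0.978022. Corrected H = 0.765476 / 0.978022 = 0.782678.
Step 5: Under H0, H ~ chi^2(3); p-value = 0.853606.
Step 6: alpha = 0.1. fail to reject H0.

H = 0.7827, df = 3, p = 0.853606, fail to reject H0.


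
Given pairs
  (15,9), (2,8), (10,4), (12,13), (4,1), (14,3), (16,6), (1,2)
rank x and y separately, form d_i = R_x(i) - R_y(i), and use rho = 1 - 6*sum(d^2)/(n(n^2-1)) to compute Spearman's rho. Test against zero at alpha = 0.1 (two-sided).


Step 1: Rank x and y separately (midranks; no ties here).
rank(x): 15->7, 2->2, 10->4, 12->5, 4->3, 14->6, 16->8, 1->1
rank(y): 9->7, 8->6, 4->4, 13->8, 1->1, 3->3, 6->5, 2->2
Step 2: d_i = R_x(i) - R_y(i); compute d_i^2.
  (7-7)^2=0, (2-6)^2=16, (4-4)^2=0, (5-8)^2=9, (3-1)^2=4, (6-3)^2=9, (8-5)^2=9, (1-2)^2=1
sum(d^2) = 48.
Step 3: rho = 1 - 6*48 / (8*(8^2 - 1)) = 1 - 288/504 = 0.428571.
Step 4: Under H0, t = rho * sqrt((n-2)/(1-rho^2)) = 1.1619 ~ t(6).
Step 5: Two-sided p-value from the t-distribution with 6 df = 0.289403.
Step 6: alpha = 0.1. fail to reject H0.

rho = 0.4286, p = 0.289403, fail to reject H0 at alpha = 0.1.


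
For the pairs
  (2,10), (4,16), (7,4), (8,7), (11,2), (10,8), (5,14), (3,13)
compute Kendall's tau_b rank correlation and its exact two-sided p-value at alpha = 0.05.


Step 1: Enumerate the 28 unordered pairs (i,j) with i<j and classify each by sign(x_j-x_i) * sign(y_j-y_i).
  (1,2):dx=+2,dy=+6->C; (1,3):dx=+5,dy=-6->D; (1,4):dx=+6,dy=-3->D; (1,5):dx=+9,dy=-8->D
  (1,6):dx=+8,dy=-2->D; (1,7):dx=+3,dy=+4->C; (1,8):dx=+1,dy=+3->C; (2,3):dx=+3,dy=-12->D
  (2,4):dx=+4,dy=-9->D; (2,5):dx=+7,dy=-14->D; (2,6):dx=+6,dy=-8->D; (2,7):dx=+1,dy=-2->D
  (2,8):dx=-1,dy=-3->C; (3,4):dx=+1,dy=+3->C; (3,5):dx=+4,dy=-2->D; (3,6):dx=+3,dy=+4->C
  (3,7):dx=-2,dy=+10->D; (3,8):dx=-4,dy=+9->D; (4,5):dx=+3,dy=-5->D; (4,6):dx=+2,dy=+1->C
  (4,7):dx=-3,dy=+7->D; (4,8):dx=-5,dy=+6->D; (5,6):dx=-1,dy=+6->D; (5,7):dx=-6,dy=+12->D
  (5,8):dx=-8,dy=+11->D; (6,7):dx=-5,dy=+6->D; (6,8):dx=-7,dy=+5->D; (7,8):dx=-2,dy=-1->C
Step 2: C = 8, D = 20, total pairs = 28.
Step 3: tau = (C - D)/(n(n-1)/2) = (8 - 20)/28 = -0.428571.
Step 4: Exact two-sided p-value (enumerate n! = 40320 permutations of y under H0): p = 0.178869.
Step 5: alpha = 0.05. fail to reject H0.

tau_b = -0.4286 (C=8, D=20), p = 0.178869, fail to reject H0.


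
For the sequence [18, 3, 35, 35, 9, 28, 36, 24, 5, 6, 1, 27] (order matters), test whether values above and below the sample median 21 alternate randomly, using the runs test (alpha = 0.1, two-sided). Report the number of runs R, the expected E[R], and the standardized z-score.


Step 1: Compute median = 21; label A = above, B = below.
Labels in order: BBAABAAABBBA  (n_A = 6, n_B = 6)
Step 2: Count runs R = 6.
Step 3: Under H0 (random ordering), E[R] = 2*n_A*n_B/(n_A+n_B) + 1 = 2*6*6/12 + 1 = 7.0000.
        Var[R] = 2*n_A*n_B*(2*n_A*n_B - n_A - n_B) / ((n_A+n_B)^2 * (n_A+n_B-1)) = 4320/1584 = 2.7273.
        SD[R] = 1.6514.
Step 4: Continuity-corrected z = (R + 0.5 - E[R]) / SD[R] = (6 + 0.5 - 7.0000) / 1.6514 = -0.3028.
Step 5: Two-sided p-value via normal approximation = 2*(1 - Phi(|z|)) = 0.762069.
Step 6: alpha = 0.1. fail to reject H0.

R = 6, z = -0.3028, p = 0.762069, fail to reject H0.


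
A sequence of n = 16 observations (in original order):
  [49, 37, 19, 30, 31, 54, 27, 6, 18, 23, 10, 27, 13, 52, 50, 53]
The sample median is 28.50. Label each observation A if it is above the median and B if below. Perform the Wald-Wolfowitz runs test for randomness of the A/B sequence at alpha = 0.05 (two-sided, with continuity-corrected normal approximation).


Step 1: Compute median = 28.50; label A = above, B = below.
Labels in order: AABAAABBBBBBBAAA  (n_A = 8, n_B = 8)
Step 2: Count runs R = 5.
Step 3: Under H0 (random ordering), E[R] = 2*n_A*n_B/(n_A+n_B) + 1 = 2*8*8/16 + 1 = 9.0000.
        Var[R] = 2*n_A*n_B*(2*n_A*n_B - n_A - n_B) / ((n_A+n_B)^2 * (n_A+n_B-1)) = 14336/3840 = 3.7333.
        SD[R] = 1.9322.
Step 4: Continuity-corrected z = (R + 0.5 - E[R]) / SD[R] = (5 + 0.5 - 9.0000) / 1.9322 = -1.8114.
Step 5: Two-sided p-value via normal approximation = 2*(1 - Phi(|z|)) = 0.070076.
Step 6: alpha = 0.05. fail to reject H0.

R = 5, z = -1.8114, p = 0.070076, fail to reject H0.


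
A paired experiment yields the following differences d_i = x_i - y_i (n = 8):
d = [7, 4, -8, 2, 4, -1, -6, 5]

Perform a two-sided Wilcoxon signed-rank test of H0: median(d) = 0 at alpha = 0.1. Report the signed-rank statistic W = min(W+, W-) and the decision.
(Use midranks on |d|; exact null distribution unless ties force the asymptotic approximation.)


Step 1: Drop any zero differences (none here) and take |d_i|.
|d| = [7, 4, 8, 2, 4, 1, 6, 5]
Step 2: Midrank |d_i| (ties get averaged ranks).
ranks: |7|->7, |4|->3.5, |8|->8, |2|->2, |4|->3.5, |1|->1, |6|->6, |5|->5
Step 3: Attach original signs; sum ranks with positive sign and with negative sign.
W+ = 7 + 3.5 + 2 + 3.5 + 5 = 21
W- = 8 + 1 + 6 = 15
(Check: W+ + W- = 36 should equal n(n+1)/2 = 36.)
Step 4: Test statistic W = min(W+, W-) = 15.
Step 5: Ties in |d|, so use the tie-corrected normal approximation.
        E[W] = n(n+1)/4 = 8*9/4 = 18.
        Tie groups: |d|=4 (t=2); sum(t^3 - t) = 6.
        Var[W] = n(n+1)(2n+1)/24 - sum(t^3-t)/48 = 1224/24 - 6/48 = 50.875.
        z = (W - E[W]) / sqrt(Var[W]) = (15 - 18) / 7.1327 = -0.4206.
        Two-sided p = 2*Phi(z) = 0.674047.
Step 6: alpha = 0.1. fail to reject H0.

W+ = 21, W- = 15, W = min = 15, p = 0.674047, fail to reject H0.


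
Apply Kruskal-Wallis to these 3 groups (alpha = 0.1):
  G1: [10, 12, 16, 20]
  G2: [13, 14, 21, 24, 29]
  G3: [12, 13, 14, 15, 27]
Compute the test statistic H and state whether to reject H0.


Step 1: Combine all N = 14 observations and assign midranks.
sorted (value, group, rank): (10,G1,1), (12,G1,2.5), (12,G3,2.5), (13,G2,4.5), (13,G3,4.5), (14,G2,6.5), (14,G3,6.5), (15,G3,8), (16,G1,9), (20,G1,10), (21,G2,11), (24,G2,12), (27,G3,13), (29,G2,14)
Step 2: Sum ranks within each group.
R_1 = 22.5 (n_1 = 4)
R_2 = 48 (n_2 = 5)
R_3 = 34.5 (n_3 = 5)
Step 3: H = 12/(N(N+1)) * sum(R_i^2/n_i) - 3(N+1)
     = 12/(14*15) * (22.5^2/4 + 48^2/5 + 34.5^2/5) - 3*15
     = 0.057143 * 825.413 - 45
     = 2.166429.
Step 4: Ties present; correction factor C = 1 - 18/(14^3 - 14) = 0.993407. Corrected H = 2.166429 / 0.993407 = 2.180808.
Step 5: Under H0, H ~ chi^2(2); p-value = 0.336081.
Step 6: alpha = 0.1. fail to reject H0.

H = 2.1808, df = 2, p = 0.336081, fail to reject H0.


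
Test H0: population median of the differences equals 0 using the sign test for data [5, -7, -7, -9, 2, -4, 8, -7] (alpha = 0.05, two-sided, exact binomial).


Step 1: Discard zero differences. Original n = 8; n_eff = number of nonzero differences = 8.
Nonzero differences (with sign): +5, -7, -7, -9, +2, -4, +8, -7
Step 2: Count signs: positive = 3, negative = 5.
Step 3: Under H0: P(positive) = 0.5, so the number of positives S ~ Bin(8, 0.5).
Step 4: Two-sided exact p-value = sum of Bin(8,0.5) probabilities at or below the observed probability = 0.726562.
Step 5: alpha = 0.05. fail to reject H0.

n_eff = 8, pos = 3, neg = 5, p = 0.726562, fail to reject H0.


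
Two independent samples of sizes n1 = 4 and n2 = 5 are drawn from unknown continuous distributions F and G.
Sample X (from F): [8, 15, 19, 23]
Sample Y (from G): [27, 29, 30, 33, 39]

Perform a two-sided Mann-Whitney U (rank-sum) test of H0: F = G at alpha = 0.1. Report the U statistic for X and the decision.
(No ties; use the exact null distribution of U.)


Step 1: Combine and sort all 9 observations; assign midranks.
sorted (value, group): (8,X), (15,X), (19,X), (23,X), (27,Y), (29,Y), (30,Y), (33,Y), (39,Y)
ranks: 8->1, 15->2, 19->3, 23->4, 27->5, 29->6, 30->7, 33->8, 39->9
Step 2: Rank sum for X: R1 = 1 + 2 + 3 + 4 = 10.
Step 3: U_X = R1 - n1(n1+1)/2 = 10 - 4*5/2 = 10 - 10 = 0.
       U_Y = n1*n2 - U_X = 20 - 0 = 20.
Step 4: No ties, so the exact null distribution of U (based on enumerating the C(9,4) = 126 equally likely rank assignments) gives the two-sided p-value.
Step 5: p-value = 0.015873; compare to alpha = 0.1. reject H0.

U_X = 0, p = 0.015873, reject H0 at alpha = 0.1.


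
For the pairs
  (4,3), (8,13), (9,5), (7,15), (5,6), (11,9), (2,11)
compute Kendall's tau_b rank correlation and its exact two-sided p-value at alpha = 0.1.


Step 1: Enumerate the 21 unordered pairs (i,j) with i<j and classify each by sign(x_j-x_i) * sign(y_j-y_i).
  (1,2):dx=+4,dy=+10->C; (1,3):dx=+5,dy=+2->C; (1,4):dx=+3,dy=+12->C; (1,5):dx=+1,dy=+3->C
  (1,6):dx=+7,dy=+6->C; (1,7):dx=-2,dy=+8->D; (2,3):dx=+1,dy=-8->D; (2,4):dx=-1,dy=+2->D
  (2,5):dx=-3,dy=-7->C; (2,6):dx=+3,dy=-4->D; (2,7):dx=-6,dy=-2->C; (3,4):dx=-2,dy=+10->D
  (3,5):dx=-4,dy=+1->D; (3,6):dx=+2,dy=+4->C; (3,7):dx=-7,dy=+6->D; (4,5):dx=-2,dy=-9->C
  (4,6):dx=+4,dy=-6->D; (4,7):dx=-5,dy=-4->C; (5,6):dx=+6,dy=+3->C; (5,7):dx=-3,dy=+5->D
  (6,7):dx=-9,dy=+2->D
Step 2: C = 11, D = 10, total pairs = 21.
Step 3: tau = (C - D)/(n(n-1)/2) = (11 - 10)/21 = 0.047619.
Step 4: Exact two-sided p-value (enumerate n! = 5040 permutations of y under H0): p = 1.000000.
Step 5: alpha = 0.1. fail to reject H0.

tau_b = 0.0476 (C=11, D=10), p = 1.000000, fail to reject H0.


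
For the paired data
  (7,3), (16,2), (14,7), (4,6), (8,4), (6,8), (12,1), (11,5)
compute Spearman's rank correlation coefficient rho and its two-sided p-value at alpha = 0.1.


Step 1: Rank x and y separately (midranks; no ties here).
rank(x): 7->3, 16->8, 14->7, 4->1, 8->4, 6->2, 12->6, 11->5
rank(y): 3->3, 2->2, 7->7, 6->6, 4->4, 8->8, 1->1, 5->5
Step 2: d_i = R_x(i) - R_y(i); compute d_i^2.
  (3-3)^2=0, (8-2)^2=36, (7-7)^2=0, (1-6)^2=25, (4-4)^2=0, (2-8)^2=36, (6-1)^2=25, (5-5)^2=0
sum(d^2) = 122.
Step 3: rho = 1 - 6*122 / (8*(8^2 - 1)) = 1 - 732/504 = -0.452381.
Step 4: Under H0, t = rho * sqrt((n-2)/(1-rho^2)) = -1.2425 ~ t(6).
Step 5: Two-sided p-value from the t-distribution with 6 df = 0.260405.
Step 6: alpha = 0.1. fail to reject H0.

rho = -0.4524, p = 0.260405, fail to reject H0 at alpha = 0.1.


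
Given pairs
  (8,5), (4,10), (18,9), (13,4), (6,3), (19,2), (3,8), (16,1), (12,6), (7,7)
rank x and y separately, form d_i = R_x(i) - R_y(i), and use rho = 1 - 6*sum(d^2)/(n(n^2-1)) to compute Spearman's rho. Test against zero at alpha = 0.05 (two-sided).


Step 1: Rank x and y separately (midranks; no ties here).
rank(x): 8->5, 4->2, 18->9, 13->7, 6->3, 19->10, 3->1, 16->8, 12->6, 7->4
rank(y): 5->5, 10->10, 9->9, 4->4, 3->3, 2->2, 8->8, 1->1, 6->6, 7->7
Step 2: d_i = R_x(i) - R_y(i); compute d_i^2.
  (5-5)^2=0, (2-10)^2=64, (9-9)^2=0, (7-4)^2=9, (3-3)^2=0, (10-2)^2=64, (1-8)^2=49, (8-1)^2=49, (6-6)^2=0, (4-7)^2=9
sum(d^2) = 244.
Step 3: rho = 1 - 6*244 / (10*(10^2 - 1)) = 1 - 1464/990 = -0.478788.
Step 4: Under H0, t = rho * sqrt((n-2)/(1-rho^2)) = -1.5425 ~ t(8).
Step 5: Two-sided p-value from the t-distribution with 8 df = 0.161523.
Step 6: alpha = 0.05. fail to reject H0.

rho = -0.4788, p = 0.161523, fail to reject H0 at alpha = 0.05.


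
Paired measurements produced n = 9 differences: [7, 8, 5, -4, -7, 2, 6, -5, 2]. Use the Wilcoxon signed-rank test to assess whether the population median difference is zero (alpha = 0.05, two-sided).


Step 1: Drop any zero differences (none here) and take |d_i|.
|d| = [7, 8, 5, 4, 7, 2, 6, 5, 2]
Step 2: Midrank |d_i| (ties get averaged ranks).
ranks: |7|->7.5, |8|->9, |5|->4.5, |4|->3, |7|->7.5, |2|->1.5, |6|->6, |5|->4.5, |2|->1.5
Step 3: Attach original signs; sum ranks with positive sign and with negative sign.
W+ = 7.5 + 9 + 4.5 + 1.5 + 6 + 1.5 = 30
W- = 3 + 7.5 + 4.5 = 15
(Check: W+ + W- = 45 should equal n(n+1)/2 = 45.)
Step 4: Test statistic W = min(W+, W-) = 15.
Step 5: Ties in |d|, so use the tie-corrected normal approximation.
        E[W] = n(n+1)/4 = 9*10/4 = 22.5.
        Tie groups: |d|=2 (t=2), |d|=5 (t=2), |d|=7 (t=2); sum(t^3 - t) = 18.
        Var[W] = n(n+1)(2n+1)/24 - sum(t^3-t)/48 = 1710/24 - 18/48 = 70.875.
        z = (W - E[W]) / sqrt(Var[W]) = (15 - 22.5) / 8.4187 = -0.8909.
        Two-sided p = 2*Phi(z) = 0.372998.
Step 6: alpha = 0.05. fail to reject H0.

W+ = 30, W- = 15, W = min = 15, p = 0.372998, fail to reject H0.


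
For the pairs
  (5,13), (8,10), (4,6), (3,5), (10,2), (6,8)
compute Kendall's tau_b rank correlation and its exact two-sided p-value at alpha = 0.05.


Step 1: Enumerate the 15 unordered pairs (i,j) with i<j and classify each by sign(x_j-x_i) * sign(y_j-y_i).
  (1,2):dx=+3,dy=-3->D; (1,3):dx=-1,dy=-7->C; (1,4):dx=-2,dy=-8->C; (1,5):dx=+5,dy=-11->D
  (1,6):dx=+1,dy=-5->D; (2,3):dx=-4,dy=-4->C; (2,4):dx=-5,dy=-5->C; (2,5):dx=+2,dy=-8->D
  (2,6):dx=-2,dy=-2->C; (3,4):dx=-1,dy=-1->C; (3,5):dx=+6,dy=-4->D; (3,6):dx=+2,dy=+2->C
  (4,5):dx=+7,dy=-3->D; (4,6):dx=+3,dy=+3->C; (5,6):dx=-4,dy=+6->D
Step 2: C = 8, D = 7, total pairs = 15.
Step 3: tau = (C - D)/(n(n-1)/2) = (8 - 7)/15 = 0.066667.
Step 4: Exact two-sided p-value (enumerate n! = 720 permutations of y under H0): p = 1.000000.
Step 5: alpha = 0.05. fail to reject H0.

tau_b = 0.0667 (C=8, D=7), p = 1.000000, fail to reject H0.


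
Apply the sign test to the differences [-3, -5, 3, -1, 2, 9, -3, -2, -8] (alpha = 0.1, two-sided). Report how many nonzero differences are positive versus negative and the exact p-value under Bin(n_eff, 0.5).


Step 1: Discard zero differences. Original n = 9; n_eff = number of nonzero differences = 9.
Nonzero differences (with sign): -3, -5, +3, -1, +2, +9, -3, -2, -8
Step 2: Count signs: positive = 3, negative = 6.
Step 3: Under H0: P(positive) = 0.5, so the number of positives S ~ Bin(9, 0.5).
Step 4: Two-sided exact p-value = sum of Bin(9,0.5) probabilities at or below the observed probability = 0.507812.
Step 5: alpha = 0.1. fail to reject H0.

n_eff = 9, pos = 3, neg = 6, p = 0.507812, fail to reject H0.


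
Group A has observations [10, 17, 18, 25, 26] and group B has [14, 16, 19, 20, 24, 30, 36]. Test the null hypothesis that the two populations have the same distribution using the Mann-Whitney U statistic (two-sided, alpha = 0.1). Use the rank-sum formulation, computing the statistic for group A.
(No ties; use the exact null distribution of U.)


Step 1: Combine and sort all 12 observations; assign midranks.
sorted (value, group): (10,X), (14,Y), (16,Y), (17,X), (18,X), (19,Y), (20,Y), (24,Y), (25,X), (26,X), (30,Y), (36,Y)
ranks: 10->1, 14->2, 16->3, 17->4, 18->5, 19->6, 20->7, 24->8, 25->9, 26->10, 30->11, 36->12
Step 2: Rank sum for X: R1 = 1 + 4 + 5 + 9 + 10 = 29.
Step 3: U_X = R1 - n1(n1+1)/2 = 29 - 5*6/2 = 29 - 15 = 14.
       U_Y = n1*n2 - U_X = 35 - 14 = 21.
Step 4: No ties, so the exact null distribution of U (based on enumerating the C(12,5) = 792 equally likely rank assignments) gives the two-sided p-value.
Step 5: p-value = 0.638889; compare to alpha = 0.1. fail to reject H0.

U_X = 14, p = 0.638889, fail to reject H0 at alpha = 0.1.


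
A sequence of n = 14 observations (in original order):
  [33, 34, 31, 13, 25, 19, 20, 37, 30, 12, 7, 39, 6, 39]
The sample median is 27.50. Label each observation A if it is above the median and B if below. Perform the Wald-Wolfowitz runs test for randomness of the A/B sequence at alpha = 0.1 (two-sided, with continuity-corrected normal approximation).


Step 1: Compute median = 27.50; label A = above, B = below.
Labels in order: AAABBBBAABBABA  (n_A = 7, n_B = 7)
Step 2: Count runs R = 7.
Step 3: Under H0 (random ordering), E[R] = 2*n_A*n_B/(n_A+n_B) + 1 = 2*7*7/14 + 1 = 8.0000.
        Var[R] = 2*n_A*n_B*(2*n_A*n_B - n_A - n_B) / ((n_A+n_B)^2 * (n_A+n_B-1)) = 8232/2548 = 3.2308.
        SD[R] = 1.7974.
Step 4: Continuity-corrected z = (R + 0.5 - E[R]) / SD[R] = (7 + 0.5 - 8.0000) / 1.7974 = -0.2782.
Step 5: Two-sided p-value via normal approximation = 2*(1 - Phi(|z|)) = 0.780879.
Step 6: alpha = 0.1. fail to reject H0.

R = 7, z = -0.2782, p = 0.780879, fail to reject H0.


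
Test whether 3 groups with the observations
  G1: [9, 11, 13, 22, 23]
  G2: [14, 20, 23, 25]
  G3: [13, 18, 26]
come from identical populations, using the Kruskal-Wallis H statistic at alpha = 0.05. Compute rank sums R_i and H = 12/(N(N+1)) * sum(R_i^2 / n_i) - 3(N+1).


Step 1: Combine all N = 12 observations and assign midranks.
sorted (value, group, rank): (9,G1,1), (11,G1,2), (13,G1,3.5), (13,G3,3.5), (14,G2,5), (18,G3,6), (20,G2,7), (22,G1,8), (23,G1,9.5), (23,G2,9.5), (25,G2,11), (26,G3,12)
Step 2: Sum ranks within each group.
R_1 = 24 (n_1 = 5)
R_2 = 32.5 (n_2 = 4)
R_3 = 21.5 (n_3 = 3)
Step 3: H = 12/(N(N+1)) * sum(R_i^2/n_i) - 3(N+1)
     = 12/(12*13) * (24^2/5 + 32.5^2/4 + 21.5^2/3) - 3*13
     = 0.076923 * 533.346 - 39
     = 2.026603.
Step 4: Ties present; correction factor C = 1 - 12/(12^3 - 12) = 0.993007. Corrected H = 2.026603 / 0.993007 = 2.040874.
Step 5: Under H0, H ~ chi^2(2); p-value = 0.360437.
Step 6: alpha = 0.05. fail to reject H0.

H = 2.0409, df = 2, p = 0.360437, fail to reject H0.


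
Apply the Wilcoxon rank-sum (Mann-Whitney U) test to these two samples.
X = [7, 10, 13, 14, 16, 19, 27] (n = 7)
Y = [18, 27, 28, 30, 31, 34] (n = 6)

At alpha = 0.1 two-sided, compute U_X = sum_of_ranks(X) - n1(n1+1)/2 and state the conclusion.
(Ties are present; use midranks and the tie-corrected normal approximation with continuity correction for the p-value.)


Step 1: Combine and sort all 13 observations; assign midranks.
sorted (value, group): (7,X), (10,X), (13,X), (14,X), (16,X), (18,Y), (19,X), (27,X), (27,Y), (28,Y), (30,Y), (31,Y), (34,Y)
ranks: 7->1, 10->2, 13->3, 14->4, 16->5, 18->6, 19->7, 27->8.5, 27->8.5, 28->10, 30->11, 31->12, 34->13
Step 2: Rank sum for X: R1 = 1 + 2 + 3 + 4 + 5 + 7 + 8.5 = 30.5.
Step 3: U_X = R1 - n1(n1+1)/2 = 30.5 - 7*8/2 = 30.5 - 28 = 2.5.
       U_Y = n1*n2 - U_X = 42 - 2.5 = 39.5.
Step 4: Ties are present, so use the tie-corrected normal approximation (with continuity correction) for the p-value.
Step 5: p-value = 0.010025; compare to alpha = 0.1. reject H0.

U_X = 2.5, p = 0.010025, reject H0 at alpha = 0.1.


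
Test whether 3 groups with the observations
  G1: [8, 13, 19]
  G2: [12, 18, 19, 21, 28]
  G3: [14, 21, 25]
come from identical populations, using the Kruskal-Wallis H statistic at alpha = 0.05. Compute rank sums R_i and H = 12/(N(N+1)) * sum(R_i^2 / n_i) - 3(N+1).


Step 1: Combine all N = 11 observations and assign midranks.
sorted (value, group, rank): (8,G1,1), (12,G2,2), (13,G1,3), (14,G3,4), (18,G2,5), (19,G1,6.5), (19,G2,6.5), (21,G2,8.5), (21,G3,8.5), (25,G3,10), (28,G2,11)
Step 2: Sum ranks within each group.
R_1 = 10.5 (n_1 = 3)
R_2 = 33 (n_2 = 5)
R_3 = 22.5 (n_3 = 3)
Step 3: H = 12/(N(N+1)) * sum(R_i^2/n_i) - 3(N+1)
     = 12/(11*12) * (10.5^2/3 + 33^2/5 + 22.5^2/3) - 3*12
     = 0.090909 * 423.3 - 36
     = 2.481818.
Step 4: Ties present; correction factor C = 1 - 12/(11^3 - 11) = 0.990909. Corrected H = 2.481818 / 0.990909 = 2.504587.
Step 5: Under H0, H ~ chi^2(2); p-value = 0.285848.
Step 6: alpha = 0.05. fail to reject H0.

H = 2.5046, df = 2, p = 0.285848, fail to reject H0.


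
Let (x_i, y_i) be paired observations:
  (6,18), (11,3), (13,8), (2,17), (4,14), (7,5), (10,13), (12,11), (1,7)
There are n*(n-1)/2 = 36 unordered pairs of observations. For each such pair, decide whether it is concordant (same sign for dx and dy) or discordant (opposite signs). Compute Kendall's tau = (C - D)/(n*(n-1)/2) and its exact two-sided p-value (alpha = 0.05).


Step 1: Enumerate the 36 unordered pairs (i,j) with i<j and classify each by sign(x_j-x_i) * sign(y_j-y_i).
  (1,2):dx=+5,dy=-15->D; (1,3):dx=+7,dy=-10->D; (1,4):dx=-4,dy=-1->C; (1,5):dx=-2,dy=-4->C
  (1,6):dx=+1,dy=-13->D; (1,7):dx=+4,dy=-5->D; (1,8):dx=+6,dy=-7->D; (1,9):dx=-5,dy=-11->C
  (2,3):dx=+2,dy=+5->C; (2,4):dx=-9,dy=+14->D; (2,5):dx=-7,dy=+11->D; (2,6):dx=-4,dy=+2->D
  (2,7):dx=-1,dy=+10->D; (2,8):dx=+1,dy=+8->C; (2,9):dx=-10,dy=+4->D; (3,4):dx=-11,dy=+9->D
  (3,5):dx=-9,dy=+6->D; (3,6):dx=-6,dy=-3->C; (3,7):dx=-3,dy=+5->D; (3,8):dx=-1,dy=+3->D
  (3,9):dx=-12,dy=-1->C; (4,5):dx=+2,dy=-3->D; (4,6):dx=+5,dy=-12->D; (4,7):dx=+8,dy=-4->D
  (4,8):dx=+10,dy=-6->D; (4,9):dx=-1,dy=-10->C; (5,6):dx=+3,dy=-9->D; (5,7):dx=+6,dy=-1->D
  (5,8):dx=+8,dy=-3->D; (5,9):dx=-3,dy=-7->C; (6,7):dx=+3,dy=+8->C; (6,8):dx=+5,dy=+6->C
  (6,9):dx=-6,dy=+2->D; (7,8):dx=+2,dy=-2->D; (7,9):dx=-9,dy=-6->C; (8,9):dx=-11,dy=-4->C
Step 2: C = 13, D = 23, total pairs = 36.
Step 3: tau = (C - D)/(n(n-1)/2) = (13 - 23)/36 = -0.277778.
Step 4: Exact two-sided p-value (enumerate n! = 362880 permutations of y under H0): p = 0.358488.
Step 5: alpha = 0.05. fail to reject H0.

tau_b = -0.2778 (C=13, D=23), p = 0.358488, fail to reject H0.


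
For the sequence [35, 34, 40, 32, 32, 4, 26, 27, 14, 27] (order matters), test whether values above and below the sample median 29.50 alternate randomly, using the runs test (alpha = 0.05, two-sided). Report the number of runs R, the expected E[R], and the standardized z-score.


Step 1: Compute median = 29.50; label A = above, B = below.
Labels in order: AAAAABBBBB  (n_A = 5, n_B = 5)
Step 2: Count runs R = 2.
Step 3: Under H0 (random ordering), E[R] = 2*n_A*n_B/(n_A+n_B) + 1 = 2*5*5/10 + 1 = 6.0000.
        Var[R] = 2*n_A*n_B*(2*n_A*n_B - n_A - n_B) / ((n_A+n_B)^2 * (n_A+n_B-1)) = 2000/900 = 2.2222.
        SD[R] = 1.4907.
Step 4: Continuity-corrected z = (R + 0.5 - E[R]) / SD[R] = (2 + 0.5 - 6.0000) / 1.4907 = -2.3479.
Step 5: Two-sided p-value via normal approximation = 2*(1 - Phi(|z|)) = 0.018881.
Step 6: alpha = 0.05. reject H0.

R = 2, z = -2.3479, p = 0.018881, reject H0.


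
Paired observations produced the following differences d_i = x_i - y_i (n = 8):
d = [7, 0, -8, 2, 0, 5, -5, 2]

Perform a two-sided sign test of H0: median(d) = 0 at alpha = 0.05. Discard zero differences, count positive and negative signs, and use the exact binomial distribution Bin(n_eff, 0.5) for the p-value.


Step 1: Discard zero differences. Original n = 8; n_eff = number of nonzero differences = 6.
Nonzero differences (with sign): +7, -8, +2, +5, -5, +2
Step 2: Count signs: positive = 4, negative = 2.
Step 3: Under H0: P(positive) = 0.5, so the number of positives S ~ Bin(6, 0.5).
Step 4: Two-sided exact p-value = sum of Bin(6,0.5) probabilities at or below the observed probability = 0.687500.
Step 5: alpha = 0.05. fail to reject H0.

n_eff = 6, pos = 4, neg = 2, p = 0.687500, fail to reject H0.


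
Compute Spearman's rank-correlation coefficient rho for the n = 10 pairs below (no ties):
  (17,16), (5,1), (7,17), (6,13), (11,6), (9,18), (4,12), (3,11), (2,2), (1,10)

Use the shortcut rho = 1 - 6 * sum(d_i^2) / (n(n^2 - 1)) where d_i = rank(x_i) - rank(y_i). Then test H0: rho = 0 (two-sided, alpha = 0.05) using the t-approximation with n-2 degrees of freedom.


Step 1: Rank x and y separately (midranks; no ties here).
rank(x): 17->10, 5->5, 7->7, 6->6, 11->9, 9->8, 4->4, 3->3, 2->2, 1->1
rank(y): 16->8, 1->1, 17->9, 13->7, 6->3, 18->10, 12->6, 11->5, 2->2, 10->4
Step 2: d_i = R_x(i) - R_y(i); compute d_i^2.
  (10-8)^2=4, (5-1)^2=16, (7-9)^2=4, (6-7)^2=1, (9-3)^2=36, (8-10)^2=4, (4-6)^2=4, (3-5)^2=4, (2-2)^2=0, (1-4)^2=9
sum(d^2) = 82.
Step 3: rho = 1 - 6*82 / (10*(10^2 - 1)) = 1 - 492/990 = 0.503030.
Step 4: Under H0, t = rho * sqrt((n-2)/(1-rho^2)) = 1.6462 ~ t(8).
Step 5: Two-sided p-value from the t-distribution with 8 df = 0.138334.
Step 6: alpha = 0.05. fail to reject H0.

rho = 0.5030, p = 0.138334, fail to reject H0 at alpha = 0.05.


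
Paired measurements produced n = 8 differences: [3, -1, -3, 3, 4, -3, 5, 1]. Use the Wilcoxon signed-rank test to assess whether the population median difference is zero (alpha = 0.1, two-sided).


Step 1: Drop any zero differences (none here) and take |d_i|.
|d| = [3, 1, 3, 3, 4, 3, 5, 1]
Step 2: Midrank |d_i| (ties get averaged ranks).
ranks: |3|->4.5, |1|->1.5, |3|->4.5, |3|->4.5, |4|->7, |3|->4.5, |5|->8, |1|->1.5
Step 3: Attach original signs; sum ranks with positive sign and with negative sign.
W+ = 4.5 + 4.5 + 7 + 8 + 1.5 = 25.5
W- = 1.5 + 4.5 + 4.5 = 10.5
(Check: W+ + W- = 36 should equal n(n+1)/2 = 36.)
Step 4: Test statistic W = min(W+, W-) = 10.5.
Step 5: Ties in |d|, so use the tie-corrected normal approximation.
        E[W] = n(n+1)/4 = 8*9/4 = 18.
        Tie groups: |d|=1 (t=2), |d|=3 (t=4); sum(t^3 - t) = 66.
        Var[W] = n(n+1)(2n+1)/24 - sum(t^3-t)/48 = 1224/24 - 66/48 = 49.625.
        z = (W - E[W]) / sqrt(Var[W]) = (10.5 - 18) / 7.0445 = -1.0647.
        Two-sided p = 2*Phi(z) = 0.287030.
Step 6: alpha = 0.1. fail to reject H0.

W+ = 25.5, W- = 10.5, W = min = 10.5, p = 0.287030, fail to reject H0.


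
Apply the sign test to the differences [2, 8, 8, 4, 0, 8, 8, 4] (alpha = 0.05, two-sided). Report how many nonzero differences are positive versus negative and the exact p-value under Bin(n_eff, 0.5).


Step 1: Discard zero differences. Original n = 8; n_eff = number of nonzero differences = 7.
Nonzero differences (with sign): +2, +8, +8, +4, +8, +8, +4
Step 2: Count signs: positive = 7, negative = 0.
Step 3: Under H0: P(positive) = 0.5, so the number of positives S ~ Bin(7, 0.5).
Step 4: Two-sided exact p-value = sum of Bin(7,0.5) probabilities at or below the observed probability = 0.015625.
Step 5: alpha = 0.05. reject H0.

n_eff = 7, pos = 7, neg = 0, p = 0.015625, reject H0.


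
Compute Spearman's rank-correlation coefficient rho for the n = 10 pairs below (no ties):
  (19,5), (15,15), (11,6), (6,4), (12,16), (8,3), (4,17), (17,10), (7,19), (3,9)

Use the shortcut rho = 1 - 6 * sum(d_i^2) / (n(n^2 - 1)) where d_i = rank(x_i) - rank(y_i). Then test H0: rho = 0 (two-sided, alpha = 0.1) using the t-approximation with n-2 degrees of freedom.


Step 1: Rank x and y separately (midranks; no ties here).
rank(x): 19->10, 15->8, 11->6, 6->3, 12->7, 8->5, 4->2, 17->9, 7->4, 3->1
rank(y): 5->3, 15->7, 6->4, 4->2, 16->8, 3->1, 17->9, 10->6, 19->10, 9->5
Step 2: d_i = R_x(i) - R_y(i); compute d_i^2.
  (10-3)^2=49, (8-7)^2=1, (6-4)^2=4, (3-2)^2=1, (7-8)^2=1, (5-1)^2=16, (2-9)^2=49, (9-6)^2=9, (4-10)^2=36, (1-5)^2=16
sum(d^2) = 182.
Step 3: rho = 1 - 6*182 / (10*(10^2 - 1)) = 1 - 1092/990 = -0.103030.
Step 4: Under H0, t = rho * sqrt((n-2)/(1-rho^2)) = -0.2930 ~ t(8).
Step 5: Two-sided p-value from the t-distribution with 8 df = 0.776998.
Step 6: alpha = 0.1. fail to reject H0.

rho = -0.1030, p = 0.776998, fail to reject H0 at alpha = 0.1.


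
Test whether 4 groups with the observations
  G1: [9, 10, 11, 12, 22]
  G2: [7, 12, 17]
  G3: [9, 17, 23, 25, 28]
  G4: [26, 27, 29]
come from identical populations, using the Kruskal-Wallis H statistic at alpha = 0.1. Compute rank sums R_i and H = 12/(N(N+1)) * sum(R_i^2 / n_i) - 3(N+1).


Step 1: Combine all N = 16 observations and assign midranks.
sorted (value, group, rank): (7,G2,1), (9,G1,2.5), (9,G3,2.5), (10,G1,4), (11,G1,5), (12,G1,6.5), (12,G2,6.5), (17,G2,8.5), (17,G3,8.5), (22,G1,10), (23,G3,11), (25,G3,12), (26,G4,13), (27,G4,14), (28,G3,15), (29,G4,16)
Step 2: Sum ranks within each group.
R_1 = 28 (n_1 = 5)
R_2 = 16 (n_2 = 3)
R_3 = 49 (n_3 = 5)
R_4 = 43 (n_4 = 3)
Step 3: H = 12/(N(N+1)) * sum(R_i^2/n_i) - 3(N+1)
     = 12/(16*17) * (28^2/5 + 16^2/3 + 49^2/5 + 43^2/3) - 3*17
     = 0.044118 * 1338.67 - 51
     = 8.058824.
Step 4: Ties present; correction factor C = 1 - 18/(16^3 - 16) = 0.995588. Corrected H = 8.058824 / 0.995588 = 8.094535.
Step 5: Under H0, H ~ chi^2(3); p-value = 0.044098.
Step 6: alpha = 0.1. reject H0.

H = 8.0945, df = 3, p = 0.044098, reject H0.


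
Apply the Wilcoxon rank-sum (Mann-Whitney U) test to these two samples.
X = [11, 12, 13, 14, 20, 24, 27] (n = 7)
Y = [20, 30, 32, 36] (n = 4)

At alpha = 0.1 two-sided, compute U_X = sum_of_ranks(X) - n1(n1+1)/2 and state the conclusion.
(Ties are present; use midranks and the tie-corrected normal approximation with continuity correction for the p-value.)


Step 1: Combine and sort all 11 observations; assign midranks.
sorted (value, group): (11,X), (12,X), (13,X), (14,X), (20,X), (20,Y), (24,X), (27,X), (30,Y), (32,Y), (36,Y)
ranks: 11->1, 12->2, 13->3, 14->4, 20->5.5, 20->5.5, 24->7, 27->8, 30->9, 32->10, 36->11
Step 2: Rank sum for X: R1 = 1 + 2 + 3 + 4 + 5.5 + 7 + 8 = 30.5.
Step 3: U_X = R1 - n1(n1+1)/2 = 30.5 - 7*8/2 = 30.5 - 28 = 2.5.
       U_Y = n1*n2 - U_X = 28 - 2.5 = 25.5.
Step 4: Ties are present, so use the tie-corrected normal approximation (with continuity correction) for the p-value.
Step 5: p-value = 0.037202; compare to alpha = 0.1. reject H0.

U_X = 2.5, p = 0.037202, reject H0 at alpha = 0.1.


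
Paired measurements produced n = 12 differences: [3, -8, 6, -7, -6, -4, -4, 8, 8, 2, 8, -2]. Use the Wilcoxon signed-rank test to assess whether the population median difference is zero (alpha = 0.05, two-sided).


Step 1: Drop any zero differences (none here) and take |d_i|.
|d| = [3, 8, 6, 7, 6, 4, 4, 8, 8, 2, 8, 2]
Step 2: Midrank |d_i| (ties get averaged ranks).
ranks: |3|->3, |8|->10.5, |6|->6.5, |7|->8, |6|->6.5, |4|->4.5, |4|->4.5, |8|->10.5, |8|->10.5, |2|->1.5, |8|->10.5, |2|->1.5
Step 3: Attach original signs; sum ranks with positive sign and with negative sign.
W+ = 3 + 6.5 + 10.5 + 10.5 + 1.5 + 10.5 = 42.5
W- = 10.5 + 8 + 6.5 + 4.5 + 4.5 + 1.5 = 35.5
(Check: W+ + W- = 78 should equal n(n+1)/2 = 78.)
Step 4: Test statistic W = min(W+, W-) = 35.5.
Step 5: Ties in |d|, so use the tie-corrected normal approximation.
        E[W] = n(n+1)/4 = 12*13/4 = 39.
        Tie groups: |d|=2 (t=2), |d|=4 (t=2), |d|=6 (t=2), |d|=8 (t=4); sum(t^3 - t) = 78.
        Var[W] = n(n+1)(2n+1)/24 - sum(t^3-t)/48 = 3900/24 - 78/48 = 160.875.
        z = (W - E[W]) / sqrt(Var[W]) = (35.5 - 39) / 12.6837 = -0.2759.
        Two-sided p = 2*Phi(z) = 0.782590.
Step 6: alpha = 0.05. fail to reject H0.

W+ = 42.5, W- = 35.5, W = min = 35.5, p = 0.782590, fail to reject H0.


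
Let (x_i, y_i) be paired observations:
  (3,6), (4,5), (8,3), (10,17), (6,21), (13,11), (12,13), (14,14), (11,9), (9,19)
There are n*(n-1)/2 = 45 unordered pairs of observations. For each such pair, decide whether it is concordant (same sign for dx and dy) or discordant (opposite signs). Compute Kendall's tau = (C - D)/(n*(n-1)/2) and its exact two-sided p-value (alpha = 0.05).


Step 1: Enumerate the 45 unordered pairs (i,j) with i<j and classify each by sign(x_j-x_i) * sign(y_j-y_i).
  (1,2):dx=+1,dy=-1->D; (1,3):dx=+5,dy=-3->D; (1,4):dx=+7,dy=+11->C; (1,5):dx=+3,dy=+15->C
  (1,6):dx=+10,dy=+5->C; (1,7):dx=+9,dy=+7->C; (1,8):dx=+11,dy=+8->C; (1,9):dx=+8,dy=+3->C
  (1,10):dx=+6,dy=+13->C; (2,3):dx=+4,dy=-2->D; (2,4):dx=+6,dy=+12->C; (2,5):dx=+2,dy=+16->C
  (2,6):dx=+9,dy=+6->C; (2,7):dx=+8,dy=+8->C; (2,8):dx=+10,dy=+9->C; (2,9):dx=+7,dy=+4->C
  (2,10):dx=+5,dy=+14->C; (3,4):dx=+2,dy=+14->C; (3,5):dx=-2,dy=+18->D; (3,6):dx=+5,dy=+8->C
  (3,7):dx=+4,dy=+10->C; (3,8):dx=+6,dy=+11->C; (3,9):dx=+3,dy=+6->C; (3,10):dx=+1,dy=+16->C
  (4,5):dx=-4,dy=+4->D; (4,6):dx=+3,dy=-6->D; (4,7):dx=+2,dy=-4->D; (4,8):dx=+4,dy=-3->D
  (4,9):dx=+1,dy=-8->D; (4,10):dx=-1,dy=+2->D; (5,6):dx=+7,dy=-10->D; (5,7):dx=+6,dy=-8->D
  (5,8):dx=+8,dy=-7->D; (5,9):dx=+5,dy=-12->D; (5,10):dx=+3,dy=-2->D; (6,7):dx=-1,dy=+2->D
  (6,8):dx=+1,dy=+3->C; (6,9):dx=-2,dy=-2->C; (6,10):dx=-4,dy=+8->D; (7,8):dx=+2,dy=+1->C
  (7,9):dx=-1,dy=-4->C; (7,10):dx=-3,dy=+6->D; (8,9):dx=-3,dy=-5->C; (8,10):dx=-5,dy=+5->D
  (9,10):dx=-2,dy=+10->D
Step 2: C = 25, D = 20, total pairs = 45.
Step 3: tau = (C - D)/(n(n-1)/2) = (25 - 20)/45 = 0.111111.
Step 4: Exact two-sided p-value (enumerate n! = 3628800 permutations of y under H0): p = 0.727490.
Step 5: alpha = 0.05. fail to reject H0.

tau_b = 0.1111 (C=25, D=20), p = 0.727490, fail to reject H0.


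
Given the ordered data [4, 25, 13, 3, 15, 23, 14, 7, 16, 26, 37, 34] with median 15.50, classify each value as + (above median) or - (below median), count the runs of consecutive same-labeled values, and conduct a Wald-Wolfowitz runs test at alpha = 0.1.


Step 1: Compute median = 15.50; label A = above, B = below.
Labels in order: BABBBABBAAAA  (n_A = 6, n_B = 6)
Step 2: Count runs R = 6.
Step 3: Under H0 (random ordering), E[R] = 2*n_A*n_B/(n_A+n_B) + 1 = 2*6*6/12 + 1 = 7.0000.
        Var[R] = 2*n_A*n_B*(2*n_A*n_B - n_A - n_B) / ((n_A+n_B)^2 * (n_A+n_B-1)) = 4320/1584 = 2.7273.
        SD[R] = 1.6514.
Step 4: Continuity-corrected z = (R + 0.5 - E[R]) / SD[R] = (6 + 0.5 - 7.0000) / 1.6514 = -0.3028.
Step 5: Two-sided p-value via normal approximation = 2*(1 - Phi(|z|)) = 0.762069.
Step 6: alpha = 0.1. fail to reject H0.

R = 6, z = -0.3028, p = 0.762069, fail to reject H0.


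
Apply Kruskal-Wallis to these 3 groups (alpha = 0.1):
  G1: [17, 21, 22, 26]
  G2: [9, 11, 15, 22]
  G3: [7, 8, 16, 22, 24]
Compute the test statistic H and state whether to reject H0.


Step 1: Combine all N = 13 observations and assign midranks.
sorted (value, group, rank): (7,G3,1), (8,G3,2), (9,G2,3), (11,G2,4), (15,G2,5), (16,G3,6), (17,G1,7), (21,G1,8), (22,G1,10), (22,G2,10), (22,G3,10), (24,G3,12), (26,G1,13)
Step 2: Sum ranks within each group.
R_1 = 38 (n_1 = 4)
R_2 = 22 (n_2 = 4)
R_3 = 31 (n_3 = 5)
Step 3: H = 12/(N(N+1)) * sum(R_i^2/n_i) - 3(N+1)
     = 12/(13*14) * (38^2/4 + 22^2/4 + 31^2/5) - 3*14
     = 0.065934 * 674.2 - 42
     = 2.452747.
Step 4: Ties present; correction factor C = 1 - 24/(13^3 - 13) = 0.989011. Corrected H = 2.452747 / 0.989011 = 2.480000.
Step 5: Under H0, H ~ chi^2(2); p-value = 0.289384.
Step 6: alpha = 0.1. fail to reject H0.

H = 2.4800, df = 2, p = 0.289384, fail to reject H0.


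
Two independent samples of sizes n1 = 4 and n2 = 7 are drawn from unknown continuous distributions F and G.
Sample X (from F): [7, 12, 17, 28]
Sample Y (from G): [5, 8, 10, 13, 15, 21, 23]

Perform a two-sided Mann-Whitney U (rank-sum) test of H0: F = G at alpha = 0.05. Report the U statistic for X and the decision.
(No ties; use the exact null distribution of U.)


Step 1: Combine and sort all 11 observations; assign midranks.
sorted (value, group): (5,Y), (7,X), (8,Y), (10,Y), (12,X), (13,Y), (15,Y), (17,X), (21,Y), (23,Y), (28,X)
ranks: 5->1, 7->2, 8->3, 10->4, 12->5, 13->6, 15->7, 17->8, 21->9, 23->10, 28->11
Step 2: Rank sum for X: R1 = 2 + 5 + 8 + 11 = 26.
Step 3: U_X = R1 - n1(n1+1)/2 = 26 - 4*5/2 = 26 - 10 = 16.
       U_Y = n1*n2 - U_X = 28 - 16 = 12.
Step 4: No ties, so the exact null distribution of U (based on enumerating the C(11,4) = 330 equally likely rank assignments) gives the two-sided p-value.
Step 5: p-value = 0.787879; compare to alpha = 0.05. fail to reject H0.

U_X = 16, p = 0.787879, fail to reject H0 at alpha = 0.05.
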